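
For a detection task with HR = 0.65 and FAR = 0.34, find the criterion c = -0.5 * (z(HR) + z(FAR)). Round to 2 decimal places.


c = -0.5 * (z(HR) + z(FAR))
z(0.65) = 0.3853
z(0.34) = -0.4125
c = -0.5 * (0.3853 + -0.4125)
= -0.5 * -0.0272
= 0.01


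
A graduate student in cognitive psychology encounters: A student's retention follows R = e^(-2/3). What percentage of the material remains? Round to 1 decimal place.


R = e^(-t/S)
-t/S = -2/3 = -0.666667
R = e^(-0.666667) = 0.513417
Percentage = 0.513417 * 100
= 51.3


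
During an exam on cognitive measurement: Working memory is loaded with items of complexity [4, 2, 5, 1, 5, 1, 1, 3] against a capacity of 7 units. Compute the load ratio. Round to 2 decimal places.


Total complexity = 4 + 2 + 5 + 1 + 5 + 1 + 1 + 3 = 22
Load = total / capacity = 22 / 7
= 3.14


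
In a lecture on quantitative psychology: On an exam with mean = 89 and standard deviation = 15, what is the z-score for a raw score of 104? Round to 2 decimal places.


z = (X - mu) / sigma
= (104 - 89) / 15
= 15 / 15
= 1.00


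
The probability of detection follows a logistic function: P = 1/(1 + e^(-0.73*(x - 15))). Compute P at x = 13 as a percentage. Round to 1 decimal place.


P(x) = 1/(1 + e^(-0.73*(13 - 15)))
Exponent = -0.73 * -2 = 1.46
e^(1.46) = 4.30596
P = 1/(1 + 4.30596) = 0.188467
Percentage = 18.8


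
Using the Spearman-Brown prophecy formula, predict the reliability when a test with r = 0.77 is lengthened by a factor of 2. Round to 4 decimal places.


r_new = n*r / (1 + (n-1)*r)
Numerator = 2 * 0.77 = 1.54
Denominator = 1 + 1 * 0.77 = 1.77
r_new = 1.54 / 1.77
= 0.8701


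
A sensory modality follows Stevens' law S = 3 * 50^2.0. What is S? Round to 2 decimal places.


S = 3 * 50^2.0
50^2.0 = 2500.0
S = 3 * 2500.0
= 7500.00


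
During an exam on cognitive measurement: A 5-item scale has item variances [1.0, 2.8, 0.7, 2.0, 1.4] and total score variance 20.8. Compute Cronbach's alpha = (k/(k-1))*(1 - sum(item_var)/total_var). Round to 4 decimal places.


alpha = (k/(k-1)) * (1 - sum(s_i^2)/s_total^2)
sum(item variances) = 7.9
k/(k-1) = 5/4 = 1.25
1 - 7.9/20.8 = 1 - 0.379808 = 0.620192
alpha = 1.25 * 0.620192
= 0.7752


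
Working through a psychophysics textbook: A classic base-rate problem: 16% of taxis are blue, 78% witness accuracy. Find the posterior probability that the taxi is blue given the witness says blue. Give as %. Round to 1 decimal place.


P(blue | says blue) = P(says blue | blue)*P(blue) / [P(says blue | blue)*P(blue) + P(says blue | not blue)*P(not blue)]
Numerator = 0.78 * 0.16 = 0.1248
False identification = 0.22 * 0.84 = 0.1848
P = 0.1248 / (0.1248 + 0.1848)
= 0.1248 / 0.3096
As percentage = 40.3


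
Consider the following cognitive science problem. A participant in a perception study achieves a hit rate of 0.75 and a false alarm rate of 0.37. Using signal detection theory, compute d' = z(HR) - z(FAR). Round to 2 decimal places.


d' = z(HR) - z(FAR)
z(0.75) = 0.6745
z(0.37) = -0.3319
d' = 0.6745 - -0.3319
= 1.01


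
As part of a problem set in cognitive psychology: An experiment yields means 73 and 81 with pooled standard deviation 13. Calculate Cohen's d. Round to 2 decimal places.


Cohen's d = (M1 - M2) / S_pooled
= (73 - 81) / 13
= -8 / 13
= -0.62


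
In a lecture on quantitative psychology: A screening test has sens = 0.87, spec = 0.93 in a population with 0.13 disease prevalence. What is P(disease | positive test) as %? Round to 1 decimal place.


PPV = (sens * prev) / (sens * prev + (1-spec) * (1-prev))
Numerator = 0.87 * 0.13 = 0.1131
P(positive and no disease) = (1 - spec) * (1 - prev) = (1 - 0.93) * (1 - 0.13) = 0.0609
Denominator = 0.1131 + 0.0609 = 0.174
PPV = 0.1131 / 0.174 = 0.65
As percentage = 65.0


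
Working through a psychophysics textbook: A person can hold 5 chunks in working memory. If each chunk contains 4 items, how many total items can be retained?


Total items = chunks * items_per_chunk
= 5 * 4
= 20


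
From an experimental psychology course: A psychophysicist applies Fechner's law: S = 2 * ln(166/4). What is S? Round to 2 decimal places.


S = 2 * ln(166/4)
I/I0 = 41.5
ln(41.5) = 3.7257
S = 2 * 3.7257
= 7.45


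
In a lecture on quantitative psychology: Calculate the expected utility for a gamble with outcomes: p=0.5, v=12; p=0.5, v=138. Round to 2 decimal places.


EU = sum(p_i * v_i)
0.5 * 12 = 6.0
0.5 * 138 = 69.0
EU = 6.0 + 69.0
= 75.00


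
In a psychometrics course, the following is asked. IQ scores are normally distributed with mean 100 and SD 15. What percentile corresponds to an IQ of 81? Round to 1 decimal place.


z = (IQ - mean) / SD
z = (81 - 100) / 15 = -1.2667
Percentile = Phi(-1.2667) * 100
Phi(-1.2667) = 0.102631
= 10.3


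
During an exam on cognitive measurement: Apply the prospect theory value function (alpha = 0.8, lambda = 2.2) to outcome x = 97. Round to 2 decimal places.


Since x = 97 >= 0, use v(x) = x^0.8
97^0.8 = 38.8524
v(97) = 38.85


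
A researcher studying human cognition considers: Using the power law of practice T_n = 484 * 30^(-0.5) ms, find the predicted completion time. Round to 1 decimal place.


T_n = 484 * 30^(-0.5)
30^(-0.5) = 0.182574
T_n = 484 * 0.182574
= 88.4 ms


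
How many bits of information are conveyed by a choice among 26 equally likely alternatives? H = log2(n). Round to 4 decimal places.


H = log2(n)
H = log2(26)
= 4.7004


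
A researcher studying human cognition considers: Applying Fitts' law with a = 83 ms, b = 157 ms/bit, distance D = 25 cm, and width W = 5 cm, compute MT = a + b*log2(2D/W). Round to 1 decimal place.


MT = 83 + 157 * log2(2*25/5)
2D/W = 10.0
log2(10.0) = 3.3219
MT = 83 + 157 * 3.3219
= 604.5 ms


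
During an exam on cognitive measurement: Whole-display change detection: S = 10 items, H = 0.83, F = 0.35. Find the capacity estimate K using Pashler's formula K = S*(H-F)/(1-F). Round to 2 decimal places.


K = S * (H - F) / (1 - F)
H - F = 0.48
1 - F = 0.65
K = 10 * 0.48 / 0.65
= 7.38


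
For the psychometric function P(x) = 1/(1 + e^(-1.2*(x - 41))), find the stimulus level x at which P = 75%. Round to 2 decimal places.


At P = 0.75: 0.75 = 1/(1 + e^(-k*(x-x0)))
Solving: e^(-k*(x-x0)) = 1/3
x = x0 + ln(3)/k
ln(3) = 1.0986
x = 41 + 1.0986/1.2
= 41 + 0.9155
= 41.92


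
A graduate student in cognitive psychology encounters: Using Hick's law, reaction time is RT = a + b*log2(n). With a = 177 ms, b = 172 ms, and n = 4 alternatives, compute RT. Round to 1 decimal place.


RT = 177 + 172 * log2(4)
log2(4) = 2.0
RT = 177 + 172 * 2.0
= 177 + 344.0
= 521.0 ms


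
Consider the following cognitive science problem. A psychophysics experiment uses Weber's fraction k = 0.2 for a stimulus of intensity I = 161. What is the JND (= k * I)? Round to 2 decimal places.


JND = k * I
JND = 0.2 * 161
= 32.20


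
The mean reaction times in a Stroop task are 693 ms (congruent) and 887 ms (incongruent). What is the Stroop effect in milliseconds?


Stroop effect = RT(incongruent) - RT(congruent)
= 887 - 693
= 194 ms


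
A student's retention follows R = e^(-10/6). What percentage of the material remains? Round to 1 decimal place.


R = e^(-t/S)
-t/S = -10/6 = -1.666667
R = e^(-1.666667) = 0.188876
Percentage = 0.188876 * 100
= 18.9


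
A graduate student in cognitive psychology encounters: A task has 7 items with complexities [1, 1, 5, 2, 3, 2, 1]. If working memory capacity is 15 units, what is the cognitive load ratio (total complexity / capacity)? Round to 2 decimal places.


Total complexity = 1 + 1 + 5 + 2 + 3 + 2 + 1 = 15
Load = total / capacity = 15 / 15
= 1.00


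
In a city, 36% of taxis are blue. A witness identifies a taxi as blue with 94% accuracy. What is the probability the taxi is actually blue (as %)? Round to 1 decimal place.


P(blue | says blue) = P(says blue | blue)*P(blue) / [P(says blue | blue)*P(blue) + P(says blue | not blue)*P(not blue)]
Numerator = 0.94 * 0.36 = 0.3384
False identification = 0.06 * 0.64 = 0.0384
P = 0.3384 / (0.3384 + 0.0384)
= 0.3384 / 0.3768
As percentage = 89.8


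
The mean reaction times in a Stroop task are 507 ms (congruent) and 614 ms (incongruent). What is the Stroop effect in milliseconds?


Stroop effect = RT(incongruent) - RT(congruent)
= 614 - 507
= 107 ms


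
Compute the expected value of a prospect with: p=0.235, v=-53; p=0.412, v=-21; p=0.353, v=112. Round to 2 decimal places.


EU = sum(p_i * v_i)
0.235 * -53 = -12.455
0.412 * -21 = -8.652
0.353 * 112 = 39.536
EU = -12.455 + -8.652 + 39.536
= 18.43


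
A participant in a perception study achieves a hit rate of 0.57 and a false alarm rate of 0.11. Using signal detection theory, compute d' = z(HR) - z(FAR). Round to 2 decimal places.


d' = z(HR) - z(FAR)
z(0.57) = 0.1764
z(0.11) = -1.2265
d' = 0.1764 - -1.2265
= 1.40


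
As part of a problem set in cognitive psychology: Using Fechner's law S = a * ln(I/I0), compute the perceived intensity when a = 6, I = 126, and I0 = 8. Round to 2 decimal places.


S = 6 * ln(126/8)
I/I0 = 15.75
ln(15.75) = 2.7568
S = 6 * 2.7568
= 16.54


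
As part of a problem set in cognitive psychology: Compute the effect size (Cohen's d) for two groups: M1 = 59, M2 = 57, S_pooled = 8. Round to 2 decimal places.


Cohen's d = (M1 - M2) / S_pooled
= (59 - 57) / 8
= 2 / 8
= 0.25


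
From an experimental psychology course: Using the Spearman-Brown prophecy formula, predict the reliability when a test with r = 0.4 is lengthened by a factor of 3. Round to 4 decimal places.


r_new = n*r / (1 + (n-1)*r)
Numerator = 3 * 0.4 = 1.2
Denominator = 1 + 2 * 0.4 = 1.8
r_new = 1.2 / 1.8
= 0.6667


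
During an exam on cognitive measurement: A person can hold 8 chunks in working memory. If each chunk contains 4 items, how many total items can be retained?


Total items = chunks * items_per_chunk
= 8 * 4
= 32


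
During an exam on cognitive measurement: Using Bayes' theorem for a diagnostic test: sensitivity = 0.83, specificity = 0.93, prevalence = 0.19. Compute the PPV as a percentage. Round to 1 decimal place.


PPV = (sens * prev) / (sens * prev + (1-spec) * (1-prev))
Numerator = 0.83 * 0.19 = 0.1577
P(positive and no disease) = (1 - spec) * (1 - prev) = (1 - 0.93) * (1 - 0.19) = 0.0567
Denominator = 0.1577 + 0.0567 = 0.2144
PPV = 0.1577 / 0.2144 = 0.735541
As percentage = 73.6


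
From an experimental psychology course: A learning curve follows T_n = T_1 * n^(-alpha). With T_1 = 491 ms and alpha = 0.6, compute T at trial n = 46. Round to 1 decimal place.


T_n = 491 * 46^(-0.6)
46^(-0.6) = 0.100541
T_n = 491 * 0.100541
= 49.4 ms


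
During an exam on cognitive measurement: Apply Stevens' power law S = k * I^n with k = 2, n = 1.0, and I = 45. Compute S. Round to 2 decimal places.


S = 2 * 45^1.0
45^1.0 = 45.0
S = 2 * 45.0
= 90.00


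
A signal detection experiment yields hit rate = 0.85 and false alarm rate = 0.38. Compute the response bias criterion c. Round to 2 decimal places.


c = -0.5 * (z(HR) + z(FAR))
z(0.85) = 1.0364
z(0.38) = -0.3055
c = -0.5 * (1.0364 + -0.3055)
= -0.5 * 0.7309
= -0.37


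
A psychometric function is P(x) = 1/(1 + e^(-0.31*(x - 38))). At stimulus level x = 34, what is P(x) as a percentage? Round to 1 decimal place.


P(x) = 1/(1 + e^(-0.31*(34 - 38)))
Exponent = -0.31 * -4 = 1.24
e^(1.24) = 3.455613
P = 1/(1 + 3.455613) = 0.224436
Percentage = 22.4


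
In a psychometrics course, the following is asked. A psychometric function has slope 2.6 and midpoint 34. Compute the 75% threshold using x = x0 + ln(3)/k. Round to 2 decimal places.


At P = 0.75: 0.75 = 1/(1 + e^(-k*(x-x0)))
Solving: e^(-k*(x-x0)) = 1/3
x = x0 + ln(3)/k
ln(3) = 1.0986
x = 34 + 1.0986/2.6
= 34 + 0.4225
= 34.42


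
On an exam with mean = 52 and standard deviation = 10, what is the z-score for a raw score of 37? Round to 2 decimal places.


z = (X - mu) / sigma
= (37 - 52) / 10
= -15 / 10
= -1.50


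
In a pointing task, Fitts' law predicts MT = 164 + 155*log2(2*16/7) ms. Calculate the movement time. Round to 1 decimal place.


MT = 164 + 155 * log2(2*16/7)
2D/W = 4.571429
log2(4.571429) = 2.1926
MT = 164 + 155 * 2.1926
= 503.9 ms


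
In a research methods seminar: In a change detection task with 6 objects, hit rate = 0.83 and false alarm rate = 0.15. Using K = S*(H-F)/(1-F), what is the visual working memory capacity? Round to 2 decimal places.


K = S * (H - F) / (1 - F)
H - F = 0.68
1 - F = 0.85
K = 6 * 0.68 / 0.85
= 4.80


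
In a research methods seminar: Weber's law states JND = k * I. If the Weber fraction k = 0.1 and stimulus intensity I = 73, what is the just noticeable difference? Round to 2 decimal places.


JND = k * I
JND = 0.1 * 73
= 7.30


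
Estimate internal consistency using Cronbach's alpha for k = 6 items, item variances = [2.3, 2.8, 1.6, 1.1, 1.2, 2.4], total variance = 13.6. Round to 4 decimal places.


alpha = (k/(k-1)) * (1 - sum(s_i^2)/s_total^2)
sum(item variances) = 11.4
k/(k-1) = 6/5 = 1.2
1 - 11.4/13.6 = 1 - 0.838235 = 0.161765
alpha = 1.2 * 0.161765
= 0.1941


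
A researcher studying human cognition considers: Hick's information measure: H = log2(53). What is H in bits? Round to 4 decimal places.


H = log2(n)
H = log2(53)
= 5.7279


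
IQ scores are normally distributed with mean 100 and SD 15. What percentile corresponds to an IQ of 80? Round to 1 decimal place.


z = (IQ - mean) / SD
z = (80 - 100) / 15 = -1.3333
Percentile = Phi(-1.3333) * 100
Phi(-1.3333) = 0.091217
= 9.1


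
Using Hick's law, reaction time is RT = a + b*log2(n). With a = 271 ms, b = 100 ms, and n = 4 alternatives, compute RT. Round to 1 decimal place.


RT = 271 + 100 * log2(4)
log2(4) = 2.0
RT = 271 + 100 * 2.0
= 271 + 200.0
= 471.0 ms


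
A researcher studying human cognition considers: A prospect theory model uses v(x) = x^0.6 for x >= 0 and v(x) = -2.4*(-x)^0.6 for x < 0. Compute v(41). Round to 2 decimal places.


Since x = 41 >= 0, use v(x) = x^0.6
41^0.6 = 9.2826
v(41) = 9.28


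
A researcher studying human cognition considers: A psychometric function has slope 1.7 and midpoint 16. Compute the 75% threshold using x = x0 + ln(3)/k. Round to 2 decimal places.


At P = 0.75: 0.75 = 1/(1 + e^(-k*(x-x0)))
Solving: e^(-k*(x-x0)) = 1/3
x = x0 + ln(3)/k
ln(3) = 1.0986
x = 16 + 1.0986/1.7
= 16 + 0.6462
= 16.65


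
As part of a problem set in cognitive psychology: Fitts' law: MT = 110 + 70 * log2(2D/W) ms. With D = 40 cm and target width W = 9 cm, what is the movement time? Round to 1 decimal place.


MT = 110 + 70 * log2(2*40/9)
2D/W = 8.888889
log2(8.888889) = 3.152
MT = 110 + 70 * 3.152
= 330.6 ms


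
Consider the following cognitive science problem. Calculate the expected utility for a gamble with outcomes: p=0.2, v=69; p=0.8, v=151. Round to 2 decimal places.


EU = sum(p_i * v_i)
0.2 * 69 = 13.8
0.8 * 151 = 120.8
EU = 13.8 + 120.8
= 134.60


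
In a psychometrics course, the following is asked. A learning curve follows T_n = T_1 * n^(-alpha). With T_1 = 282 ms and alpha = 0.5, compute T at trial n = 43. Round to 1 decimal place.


T_n = 282 * 43^(-0.5)
43^(-0.5) = 0.152499
T_n = 282 * 0.152499
= 43.0 ms


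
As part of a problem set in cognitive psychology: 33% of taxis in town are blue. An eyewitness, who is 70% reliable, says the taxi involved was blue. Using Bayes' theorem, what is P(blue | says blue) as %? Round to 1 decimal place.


P(blue | says blue) = P(says blue | blue)*P(blue) / [P(says blue | blue)*P(blue) + P(says blue | not blue)*P(not blue)]
Numerator = 0.7 * 0.33 = 0.231
False identification = 0.3 * 0.67 = 0.201
P = 0.231 / (0.231 + 0.201)
= 0.231 / 0.432
As percentage = 53.5


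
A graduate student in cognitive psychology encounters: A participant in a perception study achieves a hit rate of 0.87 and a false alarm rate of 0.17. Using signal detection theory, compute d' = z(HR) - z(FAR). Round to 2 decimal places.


d' = z(HR) - z(FAR)
z(0.87) = 1.1264
z(0.17) = -0.9542
d' = 1.1264 - -0.9542
= 2.08


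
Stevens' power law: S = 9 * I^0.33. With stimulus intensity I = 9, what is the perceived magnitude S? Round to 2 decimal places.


S = 9 * 9^0.33
9^0.33 = 2.0649
S = 9 * 2.0649
= 18.58


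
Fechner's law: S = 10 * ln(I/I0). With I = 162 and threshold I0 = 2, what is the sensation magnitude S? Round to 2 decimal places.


S = 10 * ln(162/2)
I/I0 = 81.0
ln(81.0) = 4.3944
S = 10 * 4.3944
= 43.94


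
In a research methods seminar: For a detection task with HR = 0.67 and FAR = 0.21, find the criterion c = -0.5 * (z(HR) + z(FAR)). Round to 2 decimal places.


c = -0.5 * (z(HR) + z(FAR))
z(0.67) = 0.4399
z(0.21) = -0.8064
c = -0.5 * (0.4399 + -0.8064)
= -0.5 * -0.3665
= 0.18


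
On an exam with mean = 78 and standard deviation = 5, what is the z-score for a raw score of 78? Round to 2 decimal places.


z = (X - mu) / sigma
= (78 - 78) / 5
= 0 / 5
= 0.00


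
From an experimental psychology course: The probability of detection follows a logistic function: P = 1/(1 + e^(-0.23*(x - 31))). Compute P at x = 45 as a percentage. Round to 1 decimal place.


P(x) = 1/(1 + e^(-0.23*(45 - 31)))
Exponent = -0.23 * 14 = -3.22
e^(-3.22) = 0.039955
P = 1/(1 + 0.039955) = 0.96158
Percentage = 96.2


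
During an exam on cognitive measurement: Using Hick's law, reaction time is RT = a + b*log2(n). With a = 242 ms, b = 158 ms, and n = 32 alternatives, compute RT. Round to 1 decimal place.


RT = 242 + 158 * log2(32)
log2(32) = 5.0
RT = 242 + 158 * 5.0
= 242 + 790.0
= 1032.0 ms


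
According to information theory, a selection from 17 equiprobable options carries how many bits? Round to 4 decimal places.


H = log2(n)
H = log2(17)
= 4.0875


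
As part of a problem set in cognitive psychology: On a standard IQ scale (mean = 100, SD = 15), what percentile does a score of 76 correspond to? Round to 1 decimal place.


z = (IQ - mean) / SD
z = (76 - 100) / 15 = -1.6
Percentile = Phi(-1.6) * 100
Phi(-1.6) = 0.054799
= 5.5


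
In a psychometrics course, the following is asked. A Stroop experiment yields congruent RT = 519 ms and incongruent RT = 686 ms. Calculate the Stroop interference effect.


Stroop effect = RT(incongruent) - RT(congruent)
= 686 - 519
= 167 ms


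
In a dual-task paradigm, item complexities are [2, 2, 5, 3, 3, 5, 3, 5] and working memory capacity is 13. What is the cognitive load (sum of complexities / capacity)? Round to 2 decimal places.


Total complexity = 2 + 2 + 5 + 3 + 3 + 5 + 3 + 5 = 28
Load = total / capacity = 28 / 13
= 2.15


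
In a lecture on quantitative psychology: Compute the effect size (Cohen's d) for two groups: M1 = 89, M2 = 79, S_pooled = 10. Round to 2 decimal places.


Cohen's d = (M1 - M2) / S_pooled
= (89 - 79) / 10
= 10 / 10
= 1.00


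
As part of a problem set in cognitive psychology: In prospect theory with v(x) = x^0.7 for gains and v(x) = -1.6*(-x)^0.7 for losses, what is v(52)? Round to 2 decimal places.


Since x = 52 >= 0, use v(x) = x^0.7
52^0.7 = 15.8929
v(52) = 15.89


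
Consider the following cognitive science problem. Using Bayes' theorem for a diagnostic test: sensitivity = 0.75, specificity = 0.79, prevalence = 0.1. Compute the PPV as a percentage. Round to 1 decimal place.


PPV = (sens * prev) / (sens * prev + (1-spec) * (1-prev))
Numerator = 0.75 * 0.1 = 0.075
P(positive and no disease) = (1 - spec) * (1 - prev) = (1 - 0.79) * (1 - 0.1) = 0.189
Denominator = 0.075 + 0.189 = 0.264
PPV = 0.075 / 0.264 = 0.284091
As percentage = 28.4


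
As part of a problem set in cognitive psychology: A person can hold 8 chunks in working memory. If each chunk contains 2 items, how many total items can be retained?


Total items = chunks * items_per_chunk
= 8 * 2
= 16


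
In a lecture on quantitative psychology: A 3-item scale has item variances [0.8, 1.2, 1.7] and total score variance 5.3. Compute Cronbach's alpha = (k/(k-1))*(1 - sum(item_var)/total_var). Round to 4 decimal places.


alpha = (k/(k-1)) * (1 - sum(s_i^2)/s_total^2)
sum(item variances) = 3.7
k/(k-1) = 3/2 = 1.5
1 - 3.7/5.3 = 1 - 0.698113 = 0.301887
alpha = 1.5 * 0.301887
= 0.4528


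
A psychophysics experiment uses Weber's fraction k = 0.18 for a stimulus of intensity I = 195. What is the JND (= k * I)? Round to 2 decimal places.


JND = k * I
JND = 0.18 * 195
= 35.10


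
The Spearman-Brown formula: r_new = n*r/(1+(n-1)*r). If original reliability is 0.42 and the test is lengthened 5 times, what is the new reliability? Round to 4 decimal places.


r_new = n*r / (1 + (n-1)*r)
Numerator = 5 * 0.42 = 2.1
Denominator = 1 + 4 * 0.42 = 2.68
r_new = 2.1 / 2.68
= 0.7836


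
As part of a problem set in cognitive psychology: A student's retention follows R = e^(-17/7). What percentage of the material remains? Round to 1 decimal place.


R = e^(-t/S)
-t/S = -17/7 = -2.428571
R = e^(-2.428571) = 0.088163
Percentage = 0.088163 * 100
= 8.8


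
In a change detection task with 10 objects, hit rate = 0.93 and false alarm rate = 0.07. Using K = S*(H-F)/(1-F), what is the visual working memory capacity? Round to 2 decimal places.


K = S * (H - F) / (1 - F)
H - F = 0.86
1 - F = 0.93
K = 10 * 0.86 / 0.93
= 9.25


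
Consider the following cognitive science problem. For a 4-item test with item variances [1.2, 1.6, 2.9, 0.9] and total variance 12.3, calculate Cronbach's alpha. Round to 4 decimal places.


alpha = (k/(k-1)) * (1 - sum(s_i^2)/s_total^2)
sum(item variances) = 6.6
k/(k-1) = 4/3 = 1.333333
1 - 6.6/12.3 = 1 - 0.536585 = 0.463415
alpha = 1.333333 * 0.463415
= 0.6179


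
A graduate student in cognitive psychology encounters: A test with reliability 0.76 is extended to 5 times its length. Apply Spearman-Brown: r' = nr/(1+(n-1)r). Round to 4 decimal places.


r_new = n*r / (1 + (n-1)*r)
Numerator = 5 * 0.76 = 3.8
Denominator = 1 + 4 * 0.76 = 4.04
r_new = 3.8 / 4.04
= 0.9406


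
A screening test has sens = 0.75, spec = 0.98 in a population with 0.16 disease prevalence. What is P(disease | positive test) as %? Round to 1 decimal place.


PPV = (sens * prev) / (sens * prev + (1-spec) * (1-prev))
Numerator = 0.75 * 0.16 = 0.12
P(positive and no disease) = (1 - spec) * (1 - prev) = (1 - 0.98) * (1 - 0.16) = 0.0168
Denominator = 0.12 + 0.0168 = 0.1368
PPV = 0.12 / 0.1368 = 0.877193
As percentage = 87.7


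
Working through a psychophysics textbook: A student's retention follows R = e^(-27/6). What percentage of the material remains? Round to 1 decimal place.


R = e^(-t/S)
-t/S = -27/6 = -4.5
R = e^(-4.5) = 0.011109
Percentage = 0.011109 * 100
= 1.1


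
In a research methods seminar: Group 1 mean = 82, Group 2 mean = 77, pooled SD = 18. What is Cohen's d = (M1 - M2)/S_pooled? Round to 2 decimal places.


Cohen's d = (M1 - M2) / S_pooled
= (82 - 77) / 18
= 5 / 18
= 0.28


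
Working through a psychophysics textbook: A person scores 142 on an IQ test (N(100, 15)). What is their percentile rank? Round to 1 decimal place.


z = (IQ - mean) / SD
z = (142 - 100) / 15 = 2.8
Percentile = Phi(2.8) * 100
Phi(2.8) = 0.997445
= 99.7


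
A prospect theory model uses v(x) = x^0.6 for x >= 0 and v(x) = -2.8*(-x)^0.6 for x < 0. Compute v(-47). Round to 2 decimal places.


Since x = -47 < 0, use v(x) = -lambda*(-x)^alpha
(-x) = 47
47^0.6 = 10.0753
v(-47) = -2.8 * 10.0753
= -28.21


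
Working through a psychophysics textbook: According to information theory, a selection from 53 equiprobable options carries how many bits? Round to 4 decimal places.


H = log2(n)
H = log2(53)
= 5.7279


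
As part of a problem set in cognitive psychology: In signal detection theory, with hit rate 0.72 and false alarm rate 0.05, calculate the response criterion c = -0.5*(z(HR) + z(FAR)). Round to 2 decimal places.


c = -0.5 * (z(HR) + z(FAR))
z(0.72) = 0.5828
z(0.05) = -1.6449
c = -0.5 * (0.5828 + -1.6449)
= -0.5 * -1.0621
= 0.53


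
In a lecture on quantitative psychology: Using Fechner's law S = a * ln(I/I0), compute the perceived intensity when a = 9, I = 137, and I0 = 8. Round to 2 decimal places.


S = 9 * ln(137/8)
I/I0 = 17.125
ln(17.125) = 2.8405
S = 9 * 2.8405
= 25.56


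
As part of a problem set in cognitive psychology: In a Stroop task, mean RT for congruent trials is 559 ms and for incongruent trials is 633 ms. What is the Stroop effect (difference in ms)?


Stroop effect = RT(incongruent) - RT(congruent)
= 633 - 559
= 74 ms


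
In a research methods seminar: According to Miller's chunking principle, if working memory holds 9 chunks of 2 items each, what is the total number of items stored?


Total items = chunks * items_per_chunk
= 9 * 2
= 18


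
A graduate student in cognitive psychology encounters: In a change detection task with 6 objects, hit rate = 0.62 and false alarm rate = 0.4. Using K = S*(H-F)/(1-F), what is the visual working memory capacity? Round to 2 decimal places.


K = S * (H - F) / (1 - F)
H - F = 0.22
1 - F = 0.6
K = 6 * 0.22 / 0.6
= 2.20


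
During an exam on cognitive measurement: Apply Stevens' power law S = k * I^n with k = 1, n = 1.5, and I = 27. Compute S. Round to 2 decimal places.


S = 1 * 27^1.5
27^1.5 = 140.2961
S = 1 * 140.2961
= 140.30


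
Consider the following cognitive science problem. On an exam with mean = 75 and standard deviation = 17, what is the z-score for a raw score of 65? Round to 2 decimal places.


z = (X - mu) / sigma
= (65 - 75) / 17
= -10 / 17
= -0.59


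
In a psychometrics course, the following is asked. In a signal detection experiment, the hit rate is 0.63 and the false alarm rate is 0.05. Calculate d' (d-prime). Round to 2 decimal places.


d' = z(HR) - z(FAR)
z(0.63) = 0.3319
z(0.05) = -1.6449
d' = 0.3319 - -1.6449
= 1.98


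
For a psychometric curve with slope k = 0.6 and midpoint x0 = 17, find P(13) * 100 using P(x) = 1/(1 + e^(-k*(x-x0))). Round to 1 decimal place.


P(x) = 1/(1 + e^(-0.6*(13 - 17)))
Exponent = -0.6 * -4 = 2.4
e^(2.4) = 11.023176
P = 1/(1 + 11.023176) = 0.083173
Percentage = 8.3


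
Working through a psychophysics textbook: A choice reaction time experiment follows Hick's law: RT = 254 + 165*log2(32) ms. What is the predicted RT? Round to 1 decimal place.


RT = 254 + 165 * log2(32)
log2(32) = 5.0
RT = 254 + 165 * 5.0
= 254 + 825.0
= 1079.0 ms


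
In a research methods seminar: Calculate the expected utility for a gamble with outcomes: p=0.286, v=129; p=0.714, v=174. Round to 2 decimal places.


EU = sum(p_i * v_i)
0.286 * 129 = 36.894
0.714 * 174 = 124.236
EU = 36.894 + 124.236
= 161.13


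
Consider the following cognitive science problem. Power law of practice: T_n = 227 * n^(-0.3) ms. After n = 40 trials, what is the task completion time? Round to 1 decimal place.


T_n = 227 * 40^(-0.3)
40^(-0.3) = 0.33066
T_n = 227 * 0.33066
= 75.1 ms


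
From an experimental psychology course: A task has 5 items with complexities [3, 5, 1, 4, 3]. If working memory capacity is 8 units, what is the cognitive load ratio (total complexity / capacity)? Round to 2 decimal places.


Total complexity = 3 + 5 + 1 + 4 + 3 = 16
Load = total / capacity = 16 / 8
= 2.00


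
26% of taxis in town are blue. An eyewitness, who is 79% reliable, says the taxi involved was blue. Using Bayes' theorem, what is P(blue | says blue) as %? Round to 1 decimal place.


P(blue | says blue) = P(says blue | blue)*P(blue) / [P(says blue | blue)*P(blue) + P(says blue | not blue)*P(not blue)]
Numerator = 0.79 * 0.26 = 0.2054
False identification = 0.21 * 0.74 = 0.1554
P = 0.2054 / (0.2054 + 0.1554)
= 0.2054 / 0.3608
As percentage = 56.9


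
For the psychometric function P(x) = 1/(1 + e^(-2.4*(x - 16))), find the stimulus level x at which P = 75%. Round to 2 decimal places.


At P = 0.75: 0.75 = 1/(1 + e^(-k*(x-x0)))
Solving: e^(-k*(x-x0)) = 1/3
x = x0 + ln(3)/k
ln(3) = 1.0986
x = 16 + 1.0986/2.4
= 16 + 0.4578
= 16.46


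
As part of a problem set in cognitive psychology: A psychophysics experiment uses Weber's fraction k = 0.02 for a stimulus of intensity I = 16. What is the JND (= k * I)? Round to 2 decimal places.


JND = k * I
JND = 0.02 * 16
= 0.32


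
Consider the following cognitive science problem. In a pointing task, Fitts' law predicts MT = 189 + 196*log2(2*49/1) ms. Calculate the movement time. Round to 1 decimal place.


MT = 189 + 196 * log2(2*49/1)
2D/W = 98.0
log2(98.0) = 6.6147
MT = 189 + 196 * 6.6147
= 1485.5 ms


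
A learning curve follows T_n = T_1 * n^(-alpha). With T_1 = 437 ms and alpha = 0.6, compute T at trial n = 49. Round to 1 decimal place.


T_n = 437 * 49^(-0.6)
49^(-0.6) = 0.096802
T_n = 437 * 0.096802
= 42.3 ms


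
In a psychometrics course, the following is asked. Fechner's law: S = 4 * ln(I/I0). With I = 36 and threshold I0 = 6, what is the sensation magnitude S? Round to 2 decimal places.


S = 4 * ln(36/6)
I/I0 = 6.0
ln(6.0) = 1.7918
S = 4 * 1.7918
= 7.17


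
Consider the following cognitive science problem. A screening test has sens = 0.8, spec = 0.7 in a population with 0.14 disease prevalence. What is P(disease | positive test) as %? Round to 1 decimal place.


PPV = (sens * prev) / (sens * prev + (1-spec) * (1-prev))
Numerator = 0.8 * 0.14 = 0.112
P(positive and no disease) = (1 - spec) * (1 - prev) = (1 - 0.7) * (1 - 0.14) = 0.258
Denominator = 0.112 + 0.258 = 0.37
PPV = 0.112 / 0.37 = 0.302703
As percentage = 30.3


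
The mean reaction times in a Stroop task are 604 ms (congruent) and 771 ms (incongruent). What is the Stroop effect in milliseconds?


Stroop effect = RT(incongruent) - RT(congruent)
= 771 - 604
= 167 ms


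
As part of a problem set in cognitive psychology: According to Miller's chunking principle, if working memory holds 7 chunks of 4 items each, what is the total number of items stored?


Total items = chunks * items_per_chunk
= 7 * 4
= 28


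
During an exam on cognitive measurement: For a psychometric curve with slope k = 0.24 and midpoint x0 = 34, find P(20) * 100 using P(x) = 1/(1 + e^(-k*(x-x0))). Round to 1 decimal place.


P(x) = 1/(1 + e^(-0.24*(20 - 34)))
Exponent = -0.24 * -14 = 3.36
e^(3.36) = 28.789191
P = 1/(1 + 28.789191) = 0.033569
Percentage = 3.4


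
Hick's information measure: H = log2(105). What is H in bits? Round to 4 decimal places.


H = log2(n)
H = log2(105)
= 6.7142


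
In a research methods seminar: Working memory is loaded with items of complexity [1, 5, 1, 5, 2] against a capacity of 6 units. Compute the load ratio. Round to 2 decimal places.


Total complexity = 1 + 5 + 1 + 5 + 2 = 14
Load = total / capacity = 14 / 6
= 2.33


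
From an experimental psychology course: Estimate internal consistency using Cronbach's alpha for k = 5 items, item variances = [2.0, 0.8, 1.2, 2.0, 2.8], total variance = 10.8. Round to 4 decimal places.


alpha = (k/(k-1)) * (1 - sum(s_i^2)/s_total^2)
sum(item variances) = 8.8
k/(k-1) = 5/4 = 1.25
1 - 8.8/10.8 = 1 - 0.814815 = 0.185185
alpha = 1.25 * 0.185185
= 0.2315


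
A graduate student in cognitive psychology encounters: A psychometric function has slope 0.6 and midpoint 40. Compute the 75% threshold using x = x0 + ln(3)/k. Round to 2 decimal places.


At P = 0.75: 0.75 = 1/(1 + e^(-k*(x-x0)))
Solving: e^(-k*(x-x0)) = 1/3
x = x0 + ln(3)/k
ln(3) = 1.0986
x = 40 + 1.0986/0.6
= 40 + 1.831
= 41.83


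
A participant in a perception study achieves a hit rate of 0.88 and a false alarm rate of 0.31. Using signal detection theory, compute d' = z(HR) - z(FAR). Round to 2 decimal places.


d' = z(HR) - z(FAR)
z(0.88) = 1.175
z(0.31) = -0.4959
d' = 1.175 - -0.4959
= 1.67


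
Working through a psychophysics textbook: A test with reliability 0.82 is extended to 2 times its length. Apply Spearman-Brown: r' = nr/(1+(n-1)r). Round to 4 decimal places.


r_new = n*r / (1 + (n-1)*r)
Numerator = 2 * 0.82 = 1.64
Denominator = 1 + 1 * 0.82 = 1.82
r_new = 1.64 / 1.82
= 0.9011


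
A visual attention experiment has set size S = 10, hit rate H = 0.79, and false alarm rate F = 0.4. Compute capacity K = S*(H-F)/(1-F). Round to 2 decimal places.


K = S * (H - F) / (1 - F)
H - F = 0.39
1 - F = 0.6
K = 10 * 0.39 / 0.6
= 6.50


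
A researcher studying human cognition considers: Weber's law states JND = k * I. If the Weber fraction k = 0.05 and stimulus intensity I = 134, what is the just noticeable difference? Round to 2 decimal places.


JND = k * I
JND = 0.05 * 134
= 6.70


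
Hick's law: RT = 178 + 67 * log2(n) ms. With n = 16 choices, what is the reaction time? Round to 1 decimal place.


RT = 178 + 67 * log2(16)
log2(16) = 4.0
RT = 178 + 67 * 4.0
= 178 + 268.0
= 446.0 ms


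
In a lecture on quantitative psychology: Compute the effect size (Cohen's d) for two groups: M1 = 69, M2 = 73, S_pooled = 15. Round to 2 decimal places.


Cohen's d = (M1 - M2) / S_pooled
= (69 - 73) / 15
= -4 / 15
= -0.27


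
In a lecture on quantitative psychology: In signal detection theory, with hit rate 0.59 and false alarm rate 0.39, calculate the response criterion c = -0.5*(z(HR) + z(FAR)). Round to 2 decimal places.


c = -0.5 * (z(HR) + z(FAR))
z(0.59) = 0.2275
z(0.39) = -0.2793
c = -0.5 * (0.2275 + -0.2793)
= -0.5 * -0.0518
= 0.03


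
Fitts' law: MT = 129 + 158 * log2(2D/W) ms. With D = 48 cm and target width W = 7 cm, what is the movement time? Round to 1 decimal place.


MT = 129 + 158 * log2(2*48/7)
2D/W = 13.714286
log2(13.714286) = 3.7776
MT = 129 + 158 * 3.7776
= 725.9 ms


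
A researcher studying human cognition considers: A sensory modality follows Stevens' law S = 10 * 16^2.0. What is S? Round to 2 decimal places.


S = 10 * 16^2.0
16^2.0 = 256.0
S = 10 * 256.0
= 2560.00


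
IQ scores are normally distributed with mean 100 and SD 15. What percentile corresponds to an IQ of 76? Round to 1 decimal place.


z = (IQ - mean) / SD
z = (76 - 100) / 15 = -1.6
Percentile = Phi(-1.6) * 100
Phi(-1.6) = 0.054799
= 5.5


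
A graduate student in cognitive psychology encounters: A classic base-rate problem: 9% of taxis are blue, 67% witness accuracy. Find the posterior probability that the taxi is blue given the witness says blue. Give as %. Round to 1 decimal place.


P(blue | says blue) = P(says blue | blue)*P(blue) / [P(says blue | blue)*P(blue) + P(says blue | not blue)*P(not blue)]
Numerator = 0.67 * 0.09 = 0.0603
False identification = 0.33 * 0.91 = 0.3003
P = 0.0603 / (0.0603 + 0.3003)
= 0.0603 / 0.3606
As percentage = 16.7


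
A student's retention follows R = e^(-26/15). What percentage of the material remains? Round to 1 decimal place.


R = e^(-t/S)
-t/S = -26/15 = -1.733333
R = e^(-1.733333) = 0.176695
Percentage = 0.176695 * 100
= 17.7


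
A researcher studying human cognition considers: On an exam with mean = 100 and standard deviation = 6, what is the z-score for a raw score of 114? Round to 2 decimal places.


z = (X - mu) / sigma
= (114 - 100) / 6
= 14 / 6
= 2.33


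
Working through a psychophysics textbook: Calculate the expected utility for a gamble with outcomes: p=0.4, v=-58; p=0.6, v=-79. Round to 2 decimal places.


EU = sum(p_i * v_i)
0.4 * -58 = -23.2
0.6 * -79 = -47.4
EU = -23.2 + -47.4
= -70.60


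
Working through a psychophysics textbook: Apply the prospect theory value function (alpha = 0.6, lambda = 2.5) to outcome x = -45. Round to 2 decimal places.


Since x = -45 < 0, use v(x) = -lambda*(-x)^alpha
(-x) = 45
45^0.6 = 9.8158
v(-45) = -2.5 * 9.8158
= -24.54


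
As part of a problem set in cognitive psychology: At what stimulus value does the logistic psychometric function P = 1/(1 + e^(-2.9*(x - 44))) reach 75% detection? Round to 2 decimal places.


At P = 0.75: 0.75 = 1/(1 + e^(-k*(x-x0)))
Solving: e^(-k*(x-x0)) = 1/3
x = x0 + ln(3)/k
ln(3) = 1.0986
x = 44 + 1.0986/2.9
= 44 + 0.3788
= 44.38


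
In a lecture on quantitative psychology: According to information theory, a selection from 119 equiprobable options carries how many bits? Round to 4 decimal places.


H = log2(n)
H = log2(119)
= 6.8948


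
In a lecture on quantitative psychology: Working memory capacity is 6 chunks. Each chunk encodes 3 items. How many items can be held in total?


Total items = chunks * items_per_chunk
= 6 * 3
= 18


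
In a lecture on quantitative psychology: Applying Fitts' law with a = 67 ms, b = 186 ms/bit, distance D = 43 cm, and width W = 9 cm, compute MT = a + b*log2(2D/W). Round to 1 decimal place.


MT = 67 + 186 * log2(2*43/9)
2D/W = 9.555556
log2(9.555556) = 3.2563
MT = 67 + 186 * 3.2563
= 672.7 ms


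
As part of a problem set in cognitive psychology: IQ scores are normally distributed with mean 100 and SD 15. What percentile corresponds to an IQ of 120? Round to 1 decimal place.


z = (IQ - mean) / SD
z = (120 - 100) / 15 = 1.3333
Percentile = Phi(1.3333) * 100
Phi(1.3333) = 0.908783
= 90.9


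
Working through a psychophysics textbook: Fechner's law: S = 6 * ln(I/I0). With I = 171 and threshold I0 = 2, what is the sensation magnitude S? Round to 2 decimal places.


S = 6 * ln(171/2)
I/I0 = 85.5
ln(85.5) = 4.4485
S = 6 * 4.4485
= 26.69


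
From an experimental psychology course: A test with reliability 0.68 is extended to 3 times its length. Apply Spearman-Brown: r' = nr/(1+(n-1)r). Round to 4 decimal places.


r_new = n*r / (1 + (n-1)*r)
Numerator = 3 * 0.68 = 2.04
Denominator = 1 + 2 * 0.68 = 2.36
r_new = 2.04 / 2.36
= 0.8644


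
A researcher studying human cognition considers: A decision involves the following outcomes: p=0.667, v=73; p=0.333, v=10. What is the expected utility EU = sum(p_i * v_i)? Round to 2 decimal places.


EU = sum(p_i * v_i)
0.667 * 73 = 48.691
0.333 * 10 = 3.33
EU = 48.691 + 3.33
= 52.02


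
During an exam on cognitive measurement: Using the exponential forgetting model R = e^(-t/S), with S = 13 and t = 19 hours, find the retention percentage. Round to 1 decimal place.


R = e^(-t/S)
-t/S = -19/13 = -1.461538
R = e^(-1.461538) = 0.231879
Percentage = 0.231879 * 100
= 23.2


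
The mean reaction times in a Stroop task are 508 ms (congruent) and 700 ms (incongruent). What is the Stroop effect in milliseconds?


Stroop effect = RT(incongruent) - RT(congruent)
= 700 - 508
= 192 ms


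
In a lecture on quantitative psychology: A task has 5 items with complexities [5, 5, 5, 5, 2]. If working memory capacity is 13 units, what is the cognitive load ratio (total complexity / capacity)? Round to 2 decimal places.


Total complexity = 5 + 5 + 5 + 5 + 2 = 22
Load = total / capacity = 22 / 13
= 1.69


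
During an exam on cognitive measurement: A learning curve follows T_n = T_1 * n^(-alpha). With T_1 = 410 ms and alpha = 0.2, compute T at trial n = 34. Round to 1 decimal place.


T_n = 410 * 34^(-0.2)
34^(-0.2) = 0.493974
T_n = 410 * 0.493974
= 202.5 ms


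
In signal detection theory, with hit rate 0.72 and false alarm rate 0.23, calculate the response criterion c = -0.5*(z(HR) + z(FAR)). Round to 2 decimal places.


c = -0.5 * (z(HR) + z(FAR))
z(0.72) = 0.5828
z(0.23) = -0.7388
c = -0.5 * (0.5828 + -0.7388)
= -0.5 * -0.156
= 0.08


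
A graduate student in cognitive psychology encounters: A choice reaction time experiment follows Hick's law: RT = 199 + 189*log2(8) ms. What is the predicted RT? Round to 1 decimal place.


RT = 199 + 189 * log2(8)
log2(8) = 3.0
RT = 199 + 189 * 3.0
= 199 + 567.0
= 766.0 ms


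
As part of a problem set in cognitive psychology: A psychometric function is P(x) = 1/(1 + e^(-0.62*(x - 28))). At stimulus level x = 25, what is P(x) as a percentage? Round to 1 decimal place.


P(x) = 1/(1 + e^(-0.62*(25 - 28)))
Exponent = -0.62 * -3 = 1.86
e^(1.86) = 6.423737
P = 1/(1 + 6.423737) = 0.134703
Percentage = 13.5


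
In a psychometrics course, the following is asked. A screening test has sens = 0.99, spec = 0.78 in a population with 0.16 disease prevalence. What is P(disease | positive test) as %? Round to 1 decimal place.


PPV = (sens * prev) / (sens * prev + (1-spec) * (1-prev))
Numerator = 0.99 * 0.16 = 0.1584
P(positive and no disease) = (1 - spec) * (1 - prev) = (1 - 0.78) * (1 - 0.16) = 0.1848
Denominator = 0.1584 + 0.1848 = 0.3432
PPV = 0.1584 / 0.3432 = 0.461538
As percentage = 46.2
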